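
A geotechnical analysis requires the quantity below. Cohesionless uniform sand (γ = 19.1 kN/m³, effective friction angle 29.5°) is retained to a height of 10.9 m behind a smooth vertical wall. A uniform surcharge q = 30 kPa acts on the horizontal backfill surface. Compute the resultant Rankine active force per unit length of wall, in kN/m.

497 kN/m

K_a = tan²(45° − φ/2) = 0.3401.
Soil triangle: ½ K_a γ H² = 0.5×0.3401×19.1×10.9² = 385.9 kN/m.
Surcharge rectangle: K_a q H = 0.3401×30×10.9 = 111.2 kN/m.
Total = 385.9 + 111.2 = 497.1 kN/m.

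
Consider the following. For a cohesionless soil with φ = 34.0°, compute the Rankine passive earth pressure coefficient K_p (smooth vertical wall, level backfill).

K_p = (1 + sin φ)/(1 − sin φ) = tan²(45° + 34.0°/2) = 3.537.

3.54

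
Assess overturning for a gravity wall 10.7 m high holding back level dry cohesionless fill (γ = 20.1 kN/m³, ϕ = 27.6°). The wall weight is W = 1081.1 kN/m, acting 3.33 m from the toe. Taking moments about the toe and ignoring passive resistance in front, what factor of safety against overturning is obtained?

K_a = tan²(45° − 27.6°/2) = 0.3668.
P_a = ½K_aγH² = 0.5×0.3668×20.1×10.7² = 422.0 kN/m, acting at H/3 = 3.567 m above the base.
Overturning moment M_o = P_a × H/3 = 422.0 × 3.567 = 1505.
Resisting moment M_r = W × 3.33 = 1081.1 × 3.33 = 3600.
FS_overturning = M_r/M_o = 3600/1505 = 2.392.

2.39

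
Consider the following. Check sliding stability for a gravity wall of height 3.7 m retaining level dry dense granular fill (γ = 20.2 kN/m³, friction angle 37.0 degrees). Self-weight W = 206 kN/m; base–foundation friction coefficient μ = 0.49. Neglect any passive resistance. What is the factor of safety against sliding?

2.94

K_a = tan²(45° − 37.0°/2) = 0.2486.
P_a = ½K_aγH² = 0.5×0.2486×20.2×3.7² = 34.37 kN/m, acting at H/3 = 1.233 m above the base.
FS_sliding = μW / P_a = 0.49×206 / 34.37 = 2.937.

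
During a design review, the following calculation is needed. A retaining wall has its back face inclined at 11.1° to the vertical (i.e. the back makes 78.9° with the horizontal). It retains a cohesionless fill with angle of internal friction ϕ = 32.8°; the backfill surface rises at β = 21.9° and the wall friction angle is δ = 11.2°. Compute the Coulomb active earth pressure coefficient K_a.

0.509

K_a = sin²(α+φ) / [sin²α · sin(α−δ) · (1 + √{sin(φ+δ)sin(φ−β) / (sin(α−δ)sin(α+β))})²].
With α = 78.9°, φ = 32.8°, δ = 11.2°, β = 21.9°: K_a = 0.5087.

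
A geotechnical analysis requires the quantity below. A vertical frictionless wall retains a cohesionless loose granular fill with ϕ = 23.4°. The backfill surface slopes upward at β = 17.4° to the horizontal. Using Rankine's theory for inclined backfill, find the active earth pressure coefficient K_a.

K_a = cos β · (cos β − √(cos²β − cos²φ)) / (cos β + √(cos²β − cos²φ)).
cos β = 0.9542, cos φ = 0.9178, √(cos²β − cos²φ) = 0.2613.
K_a = 0.9542 × (0.9542 − 0.2613)/(0.9542 + 0.2613) = 0.5439.

0.544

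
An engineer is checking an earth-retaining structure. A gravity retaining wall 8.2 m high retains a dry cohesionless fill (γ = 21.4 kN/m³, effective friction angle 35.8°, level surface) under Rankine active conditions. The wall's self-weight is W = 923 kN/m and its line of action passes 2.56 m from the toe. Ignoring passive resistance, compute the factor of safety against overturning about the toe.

4.59

K_a = tan²(45° − 35.8°/2) = 0.2619.
P_a = ½K_aγH² = 0.5×0.2619×21.4×8.2² = 188.4 kN/m, acting at H/3 = 2.733 m above the base.
Overturning moment M_o = P_a × H/3 = 188.4 × 2.733 = 515.0.
Resisting moment M_r = W × 2.56 = 923 × 2.56 = 2363.
FS_overturning = M_r/M_o = 2363/515.0 = 4.588.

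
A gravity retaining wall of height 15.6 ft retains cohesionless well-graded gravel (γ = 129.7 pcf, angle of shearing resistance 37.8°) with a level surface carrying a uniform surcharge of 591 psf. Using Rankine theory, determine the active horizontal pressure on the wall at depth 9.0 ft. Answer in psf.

K_a = (1 − sin φ)/(1 + sin φ) = 0.2400.
σ_v = γz + q = 129.7 × 9.0 + 591 = 1758 psf.
σ_h = K_a σ_v = 0.2400 × 1758 = 422.0 psf.

422 psf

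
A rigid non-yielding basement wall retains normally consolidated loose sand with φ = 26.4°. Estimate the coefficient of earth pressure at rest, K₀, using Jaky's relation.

0.555

K₀ = 1 − sin φ' = 1 − sin 26.4° = 0.5554.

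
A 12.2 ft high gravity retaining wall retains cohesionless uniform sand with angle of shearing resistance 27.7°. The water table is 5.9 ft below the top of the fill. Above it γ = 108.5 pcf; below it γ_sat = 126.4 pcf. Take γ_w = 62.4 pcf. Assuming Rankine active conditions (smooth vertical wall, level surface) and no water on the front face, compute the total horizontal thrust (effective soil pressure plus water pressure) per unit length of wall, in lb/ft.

3870 lb/ft

K_a = tan²(45° − φ/2) = 0.3653.
γ' = 126.4 − 62.4 = 64.00 pcf. Depth below WT = 6.3 ft.
σ'_h at WT = K_a γ d_w = 233.9 psf; at base = 233.9 + K_a γ' × 6.3 = 381.2 psf.
P₁ (0–5.9 ft) = ½×233.9×5.9 = 689.9. P₂ (5.9–12.2 ft) = ½(233.9+381.2)×6.3 = 1937.
P_w = ½ γ_w h₂² = 0.5×62.4×6.3² = 1238. Total = 689.9+1937+1238 = 3866 lb/ft.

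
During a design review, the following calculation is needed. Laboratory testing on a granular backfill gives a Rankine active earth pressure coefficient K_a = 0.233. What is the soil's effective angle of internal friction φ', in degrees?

38.5°

K_a = tan²(45° − φ/2) ⇒ 45° − φ/2 = arctan(√0.233) = 25.77°.
φ = 2(45° − 25.77°) = 38.47°.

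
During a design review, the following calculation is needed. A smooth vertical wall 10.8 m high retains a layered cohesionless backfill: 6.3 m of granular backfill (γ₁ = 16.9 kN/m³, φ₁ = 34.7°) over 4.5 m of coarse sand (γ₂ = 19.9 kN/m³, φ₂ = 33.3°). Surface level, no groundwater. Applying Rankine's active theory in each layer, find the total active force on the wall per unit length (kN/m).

K_a1 = tan²(45°−34.7°/2) = 0.2745; K_a2 = tan²(45°−33.3°/2) = 0.2911.
Layer 1: σ at base = K_a1 γ₁ h₁ = 29.22 kPa; P₁ = ½×29.22×6.3 = 92.05.
Layer 2: σ_v at top = γ₁h₁ = 106.5; σ_h top = K_a2×106.5 = 31.00; σ_h base = K_a2×(106.5+19.9×4.5) = 57.07.
P₂ = ½(31.00+57.07)×4.5 = 198.1. Total P_a = 92.05+198.1 = 290.2 kN/m.

290 kN/m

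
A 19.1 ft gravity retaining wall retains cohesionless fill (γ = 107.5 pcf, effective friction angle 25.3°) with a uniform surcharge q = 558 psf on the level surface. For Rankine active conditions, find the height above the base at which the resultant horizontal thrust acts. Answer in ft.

7.49 ft

K_a = 0.4012.
Triangular part P₁ = ½K_aγH² = 7867 at H/3 = 6.367 ft; rectangular part P₂ = K_a q H = 4276 at H/2 = 9.550 ft.
ȳ = (P₁·6.367 + P₂·9.550)/(P₁+P₂) = 7.488 ft.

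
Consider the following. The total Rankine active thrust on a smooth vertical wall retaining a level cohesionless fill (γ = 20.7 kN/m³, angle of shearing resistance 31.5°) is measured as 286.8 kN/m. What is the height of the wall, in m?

K_a = 0.3136. P_a = ½ K_a γ H² ⇒ H = √(2P_a/(K_a γ)).
H = √(2×286.8/(0.3136×20.7)) = 9.400 m.

9.40 m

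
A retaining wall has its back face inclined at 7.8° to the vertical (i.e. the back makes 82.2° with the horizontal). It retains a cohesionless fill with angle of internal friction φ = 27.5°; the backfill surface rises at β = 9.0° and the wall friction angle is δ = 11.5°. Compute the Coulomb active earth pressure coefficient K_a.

K_a = sin²(α+φ) / [sin²α · sin(α−δ) · (1 + √{sin(φ+δ)sin(φ−β) / (sin(α−δ)sin(α+β))})²].
With α = 82.2°, φ = 27.5°, δ = 11.5°, β = 9.0°: K_a = 0.4488.

0.449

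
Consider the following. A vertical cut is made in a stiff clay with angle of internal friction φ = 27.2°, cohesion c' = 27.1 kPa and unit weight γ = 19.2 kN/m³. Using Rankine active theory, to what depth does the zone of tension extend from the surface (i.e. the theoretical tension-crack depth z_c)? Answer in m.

4.62 m

K_a = tan²(45° − 27.2°/2) = 0.3726; √K_a = 0.6104.
The active pressure is zero where K_a γ z = 2c√K_a, so z_c = 2c/(γ√K_a) = 2×27.1/(19.2×0.6104) = 4.625 m.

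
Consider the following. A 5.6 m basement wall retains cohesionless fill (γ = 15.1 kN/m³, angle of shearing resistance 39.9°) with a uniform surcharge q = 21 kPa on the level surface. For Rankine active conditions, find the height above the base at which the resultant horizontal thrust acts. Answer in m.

2.18 m

K_a = 0.2184.
Triangular part P₁ = ½K_aγH² = 51.72 at H/3 = 1.867 m; rectangular part P₂ = K_a q H = 25.69 at H/2 = 2.800 m.
ȳ = (P₁·1.867 + P₂·2.800)/(P₁+P₂) = 2.176 m.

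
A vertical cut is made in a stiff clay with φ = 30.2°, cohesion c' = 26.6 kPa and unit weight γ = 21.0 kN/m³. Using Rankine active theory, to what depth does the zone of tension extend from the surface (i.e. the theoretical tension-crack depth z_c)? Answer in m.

4.41 m

K_a = tan²(45° − 30.2°/2) = 0.3307; √K_a = 0.5750.
The active pressure is zero where K_a γ z = 2c√K_a, so z_c = 2c/(γ√K_a) = 2×26.6/(21.0×0.5750) = 4.406 m.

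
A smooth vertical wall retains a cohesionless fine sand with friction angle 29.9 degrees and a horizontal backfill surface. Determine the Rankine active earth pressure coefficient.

0.335

K_a = (1 − sin φ)/(1 + sin φ) = (1 − sin 29.9°)/(1 + sin 29.9°) = 0.3347.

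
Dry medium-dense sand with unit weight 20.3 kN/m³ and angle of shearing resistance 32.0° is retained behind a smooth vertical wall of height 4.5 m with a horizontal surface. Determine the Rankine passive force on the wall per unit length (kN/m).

K_p = tan²(45° + φ/2) = 3.255.
P_p = ½ K_p γ H² = 0.5 × 3.255 × 20.3 × 4.5² = 668.9 kN/m.

669 kN/m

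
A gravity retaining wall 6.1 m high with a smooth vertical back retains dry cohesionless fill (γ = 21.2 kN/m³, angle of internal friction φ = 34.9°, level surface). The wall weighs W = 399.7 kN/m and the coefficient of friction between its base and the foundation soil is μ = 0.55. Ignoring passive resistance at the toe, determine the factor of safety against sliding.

2.05

K_a = tan²(45° − 34.9°/2) = 0.2721.
P_a = ½K_aγH² = 0.5×0.2721×21.2×6.1² = 107.3 kN/m, acting at H/3 = 2.033 m above the base.
FS_sliding = μW / P_a = 0.55×399.7 / 107.3 = 2.048.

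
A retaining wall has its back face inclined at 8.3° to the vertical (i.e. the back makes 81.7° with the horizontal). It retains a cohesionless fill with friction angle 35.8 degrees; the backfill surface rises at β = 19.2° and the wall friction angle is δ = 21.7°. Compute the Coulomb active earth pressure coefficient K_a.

0.395

K_a = sin²(α+φ) / [sin²α · sin(α−δ) · (1 + √{sin(φ+δ)sin(φ−β) / (sin(α−δ)sin(α+β))})²].
With α = 81.7°, φ = 35.8°, δ = 21.7°, β = 19.2°: K_a = 0.3952.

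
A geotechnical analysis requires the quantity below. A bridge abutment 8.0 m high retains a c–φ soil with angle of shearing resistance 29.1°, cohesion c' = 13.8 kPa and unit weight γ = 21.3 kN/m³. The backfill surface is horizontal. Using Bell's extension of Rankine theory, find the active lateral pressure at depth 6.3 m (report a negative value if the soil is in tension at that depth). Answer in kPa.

30.1 kPa

K_a = (1 − sin φ)/(1 + sin φ) = 0.3456.
σ_a = K_a γ z − 2c√K_a = 0.3456×21.3×6.3 − 2×13.8×0.5879 = 30.15 kPa.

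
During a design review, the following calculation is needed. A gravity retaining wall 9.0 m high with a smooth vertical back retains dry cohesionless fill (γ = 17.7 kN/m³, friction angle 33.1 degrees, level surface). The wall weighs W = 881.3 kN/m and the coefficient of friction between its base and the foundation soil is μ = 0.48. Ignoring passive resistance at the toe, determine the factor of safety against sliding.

2.01

K_a = tan²(45° − 33.1°/2) = 0.2936.
P_a = ½K_aγH² = 0.5×0.2936×17.7×9.0² = 210.4 kN/m, acting at H/3 = 3.000 m above the base.
FS_sliding = μW / P_a = 0.48×881.3 / 210.4 = 2.010.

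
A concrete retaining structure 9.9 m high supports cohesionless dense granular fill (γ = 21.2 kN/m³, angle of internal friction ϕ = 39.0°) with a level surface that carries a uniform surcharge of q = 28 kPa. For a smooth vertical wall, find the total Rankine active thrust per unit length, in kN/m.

K_a = tan²(45° − φ/2) = 0.2275.
Soil triangle: ½ K_a γ H² = 0.5×0.2275×21.2×9.9² = 236.4 kN/m.
Surcharge rectangle: K_a q H = 0.2275×28×9.9 = 63.06 kN/m.
Total = 236.4 + 63.06 = 299.4 kN/m.

299 kN/m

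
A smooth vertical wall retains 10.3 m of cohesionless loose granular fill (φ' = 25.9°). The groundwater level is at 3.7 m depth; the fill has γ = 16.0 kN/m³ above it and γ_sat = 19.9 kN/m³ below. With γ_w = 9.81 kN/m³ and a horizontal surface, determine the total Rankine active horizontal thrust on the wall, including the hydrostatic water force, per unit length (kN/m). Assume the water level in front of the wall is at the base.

496 kN/m

K_a = tan²(45° − φ/2) = 0.3920.
γ' = 19.9 − 9.81 = 10.09 kN/m³. Depth below WT = 6.6 m.
σ'_h at WT = K_a γ d_w = 23.21 kPa; at base = 23.21 + K_a γ' × 6.6 = 49.31 kPa.
P₁ (0–3.7 m) = ½×23.21×3.7 = 42.93. P₂ (3.7–10.3 m) = ½(23.21+49.31)×6.6 = 239.3.
P_w = ½ γ_w h₂² = 0.5×9.81×6.6² = 213.7. Total = 42.93+239.3+213.7 = 495.9 kN/m.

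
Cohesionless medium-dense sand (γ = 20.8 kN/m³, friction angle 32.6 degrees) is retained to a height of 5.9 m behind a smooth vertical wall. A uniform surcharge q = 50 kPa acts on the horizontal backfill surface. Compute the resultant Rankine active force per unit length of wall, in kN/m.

197 kN/m

K_a = tan²(45° − φ/2) = 0.2997.
Soil triangle: ½ K_a γ H² = 0.5×0.2997×20.8×5.9² = 108.5 kN/m.
Surcharge rectangle: K_a q H = 0.2997×50×5.9 = 88.42 kN/m.
Total = 108.5 + 88.42 = 196.9 kN/m.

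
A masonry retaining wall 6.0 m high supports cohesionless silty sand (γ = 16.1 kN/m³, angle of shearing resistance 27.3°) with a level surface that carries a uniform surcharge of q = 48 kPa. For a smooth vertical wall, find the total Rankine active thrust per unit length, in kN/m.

K_a = tan²(45° − φ/2) = 0.3711.
Soil triangle: ½ K_a γ H² = 0.5×0.3711×16.1×6.0² = 107.6 kN/m.
Surcharge rectangle: K_a q H = 0.3711×48×6.0 = 106.9 kN/m.
Total = 107.6 + 106.9 = 214.4 kN/m.

214 kN/m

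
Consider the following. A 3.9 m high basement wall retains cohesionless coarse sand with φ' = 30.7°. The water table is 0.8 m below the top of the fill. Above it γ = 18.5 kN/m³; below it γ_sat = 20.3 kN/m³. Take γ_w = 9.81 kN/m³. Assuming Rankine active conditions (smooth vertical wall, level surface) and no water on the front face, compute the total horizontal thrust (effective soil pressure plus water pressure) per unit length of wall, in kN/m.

80.3 kN/m

K_a = tan²(45° − φ/2) = 0.3240.
γ' = 20.3 − 9.81 = 10.49 kN/m³. Depth below WT = 3.1 m.
σ'_h at WT = K_a γ d_w = 4.796 kPa; at base = 4.796 + K_a γ' × 3.1 = 15.33 kPa.
P₁ (0–0.8 m) = ½×4.796×0.8 = 1.918. P₂ (0.8–3.9 m) = ½(4.796+15.33)×3.1 = 31.20.
P_w = ½ γ_w h₂² = 0.5×9.81×3.1² = 47.14. Total = 1.918+31.20+47.14 = 80.25 kN/m.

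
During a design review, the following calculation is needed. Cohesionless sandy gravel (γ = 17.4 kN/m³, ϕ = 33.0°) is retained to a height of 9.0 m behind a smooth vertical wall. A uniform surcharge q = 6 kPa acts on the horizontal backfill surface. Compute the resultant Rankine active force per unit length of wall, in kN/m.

224 kN/m

K_a = tan²(45° − φ/2) = 0.2948.
Soil triangle: ½ K_a γ H² = 0.5×0.2948×17.4×9.0² = 207.7 kN/m.
Surcharge rectangle: K_a q H = 0.2948×6×9.0 = 15.92 kN/m.
Total = 207.7 + 15.92 = 223.7 kN/m.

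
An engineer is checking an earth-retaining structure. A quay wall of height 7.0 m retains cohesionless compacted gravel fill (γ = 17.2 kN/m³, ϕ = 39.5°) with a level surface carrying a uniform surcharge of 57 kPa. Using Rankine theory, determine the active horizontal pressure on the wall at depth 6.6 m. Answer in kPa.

37.9 kPa

K_a = (1 − sin φ)/(1 + sin φ) = 0.2224.
σ_v = γz + q = 17.2 × 6.6 + 57 = 170.5 kPa.
σ_h = K_a σ_v = 0.2224 × 170.5 = 37.93 kPa.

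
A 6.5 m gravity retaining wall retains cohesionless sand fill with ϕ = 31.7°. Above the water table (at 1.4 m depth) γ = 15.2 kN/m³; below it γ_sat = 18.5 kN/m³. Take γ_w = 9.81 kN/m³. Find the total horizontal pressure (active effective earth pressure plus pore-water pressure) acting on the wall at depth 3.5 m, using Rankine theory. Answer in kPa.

32.9 kPa

K_a = (1 − sin φ)/(1 + sin φ) = 0.3111.
γ' = 18.5 − 9.81 = 8.690 kN/m³.
Effective vertical stress at 3.5 m: σ'_v = 15.2×1.4 + 8.690×2.10 = 39.53 kPa.
σ'_h = K_a σ'_v = 0.3111 × 39.53 = 12.30 kPa; u = γ_w × 2.10 = 20.60 kPa.
Total σ_h = 12.30 + 20.60 = 32.90 kPa.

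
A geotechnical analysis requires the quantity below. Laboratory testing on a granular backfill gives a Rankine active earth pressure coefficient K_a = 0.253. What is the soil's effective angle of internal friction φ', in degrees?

36.6°

K_a = tan²(45° − φ/2) ⇒ 45° − φ/2 = arctan(√0.253) = 26.70°.
φ = 2(45° − 26.70°) = 36.60°.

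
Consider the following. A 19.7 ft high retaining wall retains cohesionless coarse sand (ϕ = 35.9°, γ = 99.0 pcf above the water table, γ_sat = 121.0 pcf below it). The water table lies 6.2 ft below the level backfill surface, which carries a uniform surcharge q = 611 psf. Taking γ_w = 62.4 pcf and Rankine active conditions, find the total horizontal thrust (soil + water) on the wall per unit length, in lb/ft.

12900 lb/ft

K_a = tan²(45° − φ/2) = 0.2607.
γ' = 121.0 − 62.4 = 58.60 pcf. h₂ = H − d_w = 13.5 ft.
σ'_h: at surface K_a·q = 159.3; at WT K_a(q+γd_w) = 319.4; at base K_a(q+γd_w+γ'h₂) = 525.6 psf.
P₁ = ½(159.3+319.4)×6.2 = 1484; P₂ = ½(319.4+525.6)×13.5 = 5704; P_w = ½γ_w h₂² = 5686.
Total = 1484+5704+5686 = 12870 lb/ft.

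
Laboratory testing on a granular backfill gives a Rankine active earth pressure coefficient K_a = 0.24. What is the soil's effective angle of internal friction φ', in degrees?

37.8°

K_a = tan²(45° − φ/2) ⇒ 45° − φ/2 = arctan(√0.24) = 26.10°.
φ = 2(45° − 26.10°) = 37.80°.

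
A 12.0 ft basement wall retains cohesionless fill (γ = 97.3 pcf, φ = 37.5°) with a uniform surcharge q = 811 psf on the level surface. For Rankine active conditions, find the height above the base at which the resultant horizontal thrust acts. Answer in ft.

5.16 ft

K_a = 0.2432.
Triangular part P₁ = ½K_aγH² = 1704 at H/3 = 4.000 ft; rectangular part P₂ = K_a q H = 2367 at H/2 = 6.000 ft.
ȳ = (P₁·4.000 + P₂·6.000)/(P₁+P₂) = 5.163 ft.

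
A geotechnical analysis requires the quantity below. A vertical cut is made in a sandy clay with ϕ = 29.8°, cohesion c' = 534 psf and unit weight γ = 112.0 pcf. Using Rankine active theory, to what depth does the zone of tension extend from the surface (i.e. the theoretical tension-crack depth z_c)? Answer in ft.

K_a = tan²(45° − 29.8°/2) = 0.3360; √K_a = 0.5797.
The active pressure is zero where K_a γ z = 2c√K_a, so z_c = 2c/(γ√K_a) = 2×534/(112.0×0.5797) = 16.45 ft.

16.4 ft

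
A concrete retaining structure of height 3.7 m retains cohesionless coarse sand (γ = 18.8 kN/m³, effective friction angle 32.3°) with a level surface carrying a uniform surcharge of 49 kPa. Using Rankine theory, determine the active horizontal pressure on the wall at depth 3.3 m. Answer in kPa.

33.7 kPa

K_a = (1 − sin φ)/(1 + sin φ) = 0.3035.
σ_v = γz + q = 18.8 × 3.3 + 49 = 111.0 kPa.
σ_h = K_a σ_v = 0.3035 × 111.0 = 33.70 kPa.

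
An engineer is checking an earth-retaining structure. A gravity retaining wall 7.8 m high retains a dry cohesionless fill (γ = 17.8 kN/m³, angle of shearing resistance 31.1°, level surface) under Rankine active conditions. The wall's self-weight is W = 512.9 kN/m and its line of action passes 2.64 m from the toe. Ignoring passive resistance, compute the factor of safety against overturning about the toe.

3.02

K_a = tan²(45° − 31.1°/2) = 0.3188.
P_a = ½K_aγH² = 0.5×0.3188×17.8×7.8² = 172.6 kN/m, acting at H/3 = 2.600 m above the base.
Overturning moment M_o = P_a × H/3 = 172.6 × 2.600 = 448.8.
Resisting moment M_r = W × 2.64 = 512.9 × 2.64 = 1354.
FS_overturning = M_r/M_o = 1354/448.8 = 3.017.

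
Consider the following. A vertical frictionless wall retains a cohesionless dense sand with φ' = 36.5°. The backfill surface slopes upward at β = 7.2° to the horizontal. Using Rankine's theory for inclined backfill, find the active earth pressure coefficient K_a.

0.259

K_a = cos β · (cos β − √(cos²β − cos²φ)) / (cos β + √(cos²β − cos²φ)).
cos β = 0.9921, cos φ = 0.8039, √(cos²β − cos²φ) = 0.5815.
K_a = 0.9921 × (0.9921 − 0.5815)/(0.9921 + 0.5815) = 0.2589.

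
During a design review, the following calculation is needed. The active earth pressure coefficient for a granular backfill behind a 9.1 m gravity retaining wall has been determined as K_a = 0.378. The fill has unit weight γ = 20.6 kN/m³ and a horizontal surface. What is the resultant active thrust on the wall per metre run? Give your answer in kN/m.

322 kN/m

P = ½ K_a γ H² = 0.5 × 0.378 × 20.6 × 9.1² = 322.4 kN/m.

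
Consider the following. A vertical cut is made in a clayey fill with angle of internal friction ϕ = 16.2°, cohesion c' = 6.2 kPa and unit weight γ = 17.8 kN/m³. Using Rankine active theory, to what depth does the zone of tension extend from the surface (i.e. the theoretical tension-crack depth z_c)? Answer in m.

K_a = tan²(45° − 16.2°/2) = 0.5637; √K_a = 0.7508.
The active pressure is zero where K_a γ z = 2c√K_a, so z_c = 2c/(γ√K_a) = 2×6.2/(17.8×0.7508) = 0.9278 m.

0.928 m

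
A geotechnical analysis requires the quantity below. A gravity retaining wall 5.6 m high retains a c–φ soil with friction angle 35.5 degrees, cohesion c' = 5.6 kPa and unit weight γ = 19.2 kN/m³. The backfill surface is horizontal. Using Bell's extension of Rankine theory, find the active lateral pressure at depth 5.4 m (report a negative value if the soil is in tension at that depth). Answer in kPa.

K_a = (1 − sin φ)/(1 + sin φ) = 0.2653.
σ_a = K_a γ z − 2c√K_a = 0.2653×19.2×5.4 − 2×5.6×0.5150 = 21.73 kPa.

21.7 kPa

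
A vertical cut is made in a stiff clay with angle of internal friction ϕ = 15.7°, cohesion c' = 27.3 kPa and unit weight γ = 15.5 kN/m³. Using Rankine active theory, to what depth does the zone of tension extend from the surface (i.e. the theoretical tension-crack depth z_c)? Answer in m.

4.65 m

K_a = tan²(45° − 15.7°/2) = 0.5741; √K_a = 0.7577.
The active pressure is zero where K_a γ z = 2c√K_a, so z_c = 2c/(γ√K_a) = 2×27.3/(15.5×0.7577) = 4.649 m.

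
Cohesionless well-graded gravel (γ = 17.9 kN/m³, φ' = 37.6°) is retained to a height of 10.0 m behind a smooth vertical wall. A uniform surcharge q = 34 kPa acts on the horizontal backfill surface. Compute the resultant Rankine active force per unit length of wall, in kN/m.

K_a = tan²(45° − φ/2) = 0.2421.
Soil triangle: ½ K_a γ H² = 0.5×0.2421×17.9×10.0² = 216.7 kN/m.
Surcharge rectangle: K_a q H = 0.2421×34×10.0 = 82.32 kN/m.
Total = 216.7 + 82.32 = 299.0 kN/m.

299 kN/m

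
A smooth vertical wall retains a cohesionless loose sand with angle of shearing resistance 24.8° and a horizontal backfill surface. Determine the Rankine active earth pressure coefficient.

0.409

K_a = tan²(45° − φ/2) = tan²(32.60°) = 0.4090.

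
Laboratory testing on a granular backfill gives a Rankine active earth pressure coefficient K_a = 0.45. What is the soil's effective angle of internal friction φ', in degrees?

K_a = tan²(45° − φ/2) ⇒ 45° − φ/2 = arctan(√0.45) = 33.85°.
φ = 2(45° − 33.85°) = 22.29°.

22.3°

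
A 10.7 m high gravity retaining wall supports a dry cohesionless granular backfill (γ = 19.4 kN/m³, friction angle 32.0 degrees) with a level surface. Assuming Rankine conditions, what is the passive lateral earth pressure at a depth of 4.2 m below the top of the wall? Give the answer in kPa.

K_p = (1 + sin φ)/(1 − sin φ) = 3.255.
σ_h = K_p γ z = 3.255 × 19.4 × 4.2 = 265.2 kPa.

265 kPa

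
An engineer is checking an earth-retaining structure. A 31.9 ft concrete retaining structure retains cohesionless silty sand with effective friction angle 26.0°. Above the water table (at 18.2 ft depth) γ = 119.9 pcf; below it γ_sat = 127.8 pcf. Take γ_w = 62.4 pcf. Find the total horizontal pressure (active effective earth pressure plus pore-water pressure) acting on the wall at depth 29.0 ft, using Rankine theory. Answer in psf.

1800 psf

K_a = (1 − sin φ)/(1 + sin φ) = 0.3905.
γ' = 127.8 − 62.4 = 65.40 pcf.
Effective vertical stress at 29.0 ft: σ'_v = 119.9×18.2 + 65.40×10.8 = 2888 psf.
σ'_h = K_a σ'_v = 0.3905 × 2888 = 1128 psf; u = γ_w × 10.8 = 673.9 psf.
Total σ_h = 1128 + 673.9 = 1802 psf.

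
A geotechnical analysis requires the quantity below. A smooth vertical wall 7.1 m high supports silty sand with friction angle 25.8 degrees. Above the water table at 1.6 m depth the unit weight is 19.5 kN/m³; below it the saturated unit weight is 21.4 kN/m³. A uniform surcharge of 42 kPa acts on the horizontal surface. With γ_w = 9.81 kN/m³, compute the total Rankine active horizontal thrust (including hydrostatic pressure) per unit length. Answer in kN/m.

K_a = tan²(45° − φ/2) = 0.3935.
γ' = 21.4 − 9.81 = 11.59 kN/m³. h₂ = H − d_w = 5.5 m.
σ'_h: at surface K_a·q = 16.53; at WT K_a(q+γd_w) = 28.80; at base K_a(q+γd_w+γ'h₂) = 53.89 kPa.
P₁ = ½(16.53+28.80)×1.6 = 36.27; P₂ = ½(28.80+53.89)×5.5 = 227.4; P_w = ½γ_w h₂² = 148.4.
Total = 36.27+227.4+148.4 = 412.0 kN/m.

412 kN/m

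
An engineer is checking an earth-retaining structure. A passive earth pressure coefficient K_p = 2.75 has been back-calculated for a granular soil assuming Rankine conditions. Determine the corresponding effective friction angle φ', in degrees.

K_p = (1+sin φ)/(1−sin φ) ⇒ sin φ = (K_p − 1)/(K_p + 1) = 0.4667.
φ = arcsin(0.4667) = 27.82°.

27.8°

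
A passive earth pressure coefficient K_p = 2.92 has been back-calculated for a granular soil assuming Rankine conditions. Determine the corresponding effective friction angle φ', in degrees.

K_p = (1+sin φ)/(1−sin φ) ⇒ sin φ = (K_p − 1)/(K_p + 1) = 0.4898.
φ = arcsin(0.4898) = 29.33°.

29.3°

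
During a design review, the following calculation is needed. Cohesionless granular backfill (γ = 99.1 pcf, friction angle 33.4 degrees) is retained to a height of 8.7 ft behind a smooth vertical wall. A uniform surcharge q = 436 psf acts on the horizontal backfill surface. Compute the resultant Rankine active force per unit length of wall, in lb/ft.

K_a = tan²(45° − φ/2) = 0.2899.
Soil triangle: ½ K_a γ H² = 0.5×0.2899×99.1×8.7² = 1087 lb/ft.
Surcharge rectangle: K_a q H = 0.2899×436×8.7 = 1100 lb/ft.
Total = 1087 + 1100 = 2187 lb/ft.

2190 lb/ft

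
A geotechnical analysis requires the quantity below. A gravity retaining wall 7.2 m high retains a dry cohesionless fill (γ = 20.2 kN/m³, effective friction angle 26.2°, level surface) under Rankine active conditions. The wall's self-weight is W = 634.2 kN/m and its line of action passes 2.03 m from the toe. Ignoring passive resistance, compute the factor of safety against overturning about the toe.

2.64

K_a = tan²(45° − 26.2°/2) = 0.3874.
P_a = ½K_aγH² = 0.5×0.3874×20.2×7.2² = 202.9 kN/m, acting at H/3 = 2.400 m above the base.
Overturning moment M_o = P_a × H/3 = 202.9 × 2.400 = 486.9.
Resisting moment M_r = W × 2.03 = 634.2 × 2.03 = 1287.
FS_overturning = M_r/M_o = 1287/486.9 = 2.644.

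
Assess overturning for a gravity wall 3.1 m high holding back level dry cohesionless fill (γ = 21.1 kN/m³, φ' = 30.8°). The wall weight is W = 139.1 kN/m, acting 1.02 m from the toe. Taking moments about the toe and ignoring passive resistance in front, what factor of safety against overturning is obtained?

4.20

K_a = tan²(45° − 30.8°/2) = 0.3227.
P_a = ½K_aγH² = 0.5×0.3227×21.1×3.1² = 32.72 kN/m, acting at H/3 = 1.033 m above the base.
Overturning moment M_o = P_a × H/3 = 32.72 × 1.033 = 33.81.
Resisting moment M_r = W × 1.02 = 139.1 × 1.02 = 141.9.
FS_overturning = M_r/M_o = 141.9/33.81 = 4.197.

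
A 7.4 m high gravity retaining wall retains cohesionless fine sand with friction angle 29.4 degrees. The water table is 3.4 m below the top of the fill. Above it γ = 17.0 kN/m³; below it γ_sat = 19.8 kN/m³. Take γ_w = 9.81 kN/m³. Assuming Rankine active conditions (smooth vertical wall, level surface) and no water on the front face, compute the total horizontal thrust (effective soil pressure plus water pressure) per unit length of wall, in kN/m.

K_a = tan²(45° − φ/2) = 0.3415.
γ' = 19.8 − 9.81 = 9.990 kN/m³. Depth below WT = 4.0 m.
σ'_h at WT = K_a γ d_w = 19.74 kPa; at base = 19.74 + K_a γ' × 4.0 = 33.38 kPa.
P₁ (0–3.4 m) = ½×19.74×3.4 = 33.55. P₂ (3.4–7.4 m) = ½(19.74+33.38)×4.0 = 106.2.
P_w = ½ γ_w h₂² = 0.5×9.81×4.0² = 78.48. Total = 33.55+106.2+78.48 = 218.3 kN/m.

218 kN/m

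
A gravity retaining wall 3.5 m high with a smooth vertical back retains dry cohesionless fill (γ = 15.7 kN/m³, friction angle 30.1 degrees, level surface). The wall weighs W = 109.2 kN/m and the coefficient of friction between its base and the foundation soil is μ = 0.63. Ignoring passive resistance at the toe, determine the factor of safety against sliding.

2.15

K_a = tan²(45° − 30.1°/2) = 0.3320.
P_a = ½K_aγH² = 0.5×0.3320×15.7×3.5² = 31.93 kN/m, acting at H/3 = 1.167 m above the base.
FS_sliding = μW / P_a = 0.63×109.2 / 31.93 = 2.155.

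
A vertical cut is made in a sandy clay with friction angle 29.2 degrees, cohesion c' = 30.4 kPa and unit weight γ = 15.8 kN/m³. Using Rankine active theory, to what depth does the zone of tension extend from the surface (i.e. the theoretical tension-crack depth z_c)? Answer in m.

6.56 m

K_a = tan²(45° − 29.2°/2) = 0.3442; √K_a = 0.5867.
The active pressure is zero where K_a γ z = 2c√K_a, so z_c = 2c/(γ√K_a) = 2×30.4/(15.8×0.5867) = 6.559 m.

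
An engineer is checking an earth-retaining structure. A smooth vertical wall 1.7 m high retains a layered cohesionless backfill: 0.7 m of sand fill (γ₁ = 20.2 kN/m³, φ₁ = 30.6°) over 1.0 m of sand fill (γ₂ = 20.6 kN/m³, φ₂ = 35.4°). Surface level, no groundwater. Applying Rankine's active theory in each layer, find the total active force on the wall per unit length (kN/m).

8.12 kN/m

K_a1 = tan²(45°−30.6°/2) = 0.3253; K_a2 = tan²(45°−35.4°/2) = 0.2664.
Layer 1: σ at base = K_a1 γ₁ h₁ = 4.600 kPa; P₁ = ½×4.600×0.7 = 1.610.
Layer 2: σ_v at top = γ₁h₁ = 14.14; σ_h top = K_a2×14.14 = 3.767; σ_h base = K_a2×(14.14+20.6×1.0) = 9.255.
P₂ = ½(3.767+9.255)×1.0 = 6.511. Total P_a = 1.610+6.511 = 8.121 kN/m.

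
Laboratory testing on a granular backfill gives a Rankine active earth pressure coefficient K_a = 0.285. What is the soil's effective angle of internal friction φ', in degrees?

K_a = tan²(45° − φ/2) ⇒ 45° − φ/2 = arctan(√0.285) = 28.10°.
φ = 2(45° − 28.10°) = 33.81°.

33.8°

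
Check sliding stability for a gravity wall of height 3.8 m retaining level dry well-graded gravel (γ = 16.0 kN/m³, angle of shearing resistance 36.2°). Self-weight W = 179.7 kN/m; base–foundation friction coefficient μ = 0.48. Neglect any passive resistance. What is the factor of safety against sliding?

2.90

K_a = tan²(45° − 36.2°/2) = 0.2574.
P_a = ½K_aγH² = 0.5×0.2574×16.0×3.8² = 29.73 kN/m, acting at H/3 = 1.267 m above the base.
FS_sliding = μW / P_a = 0.48×179.7 / 29.73 = 2.901.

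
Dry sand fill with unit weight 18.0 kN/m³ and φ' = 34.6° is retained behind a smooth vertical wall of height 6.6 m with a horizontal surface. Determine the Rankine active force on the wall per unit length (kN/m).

108 kN/m

K_a = tan²(45° − φ/2) = 0.2756.
P_a = ½ K_a γ H² = 0.5 × 0.2756 × 18.0 × 6.6² = 108.1 kN/m.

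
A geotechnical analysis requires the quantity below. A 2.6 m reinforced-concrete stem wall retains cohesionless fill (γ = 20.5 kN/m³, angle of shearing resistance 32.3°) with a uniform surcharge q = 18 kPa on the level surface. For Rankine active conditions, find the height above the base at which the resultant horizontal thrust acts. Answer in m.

K_a = 0.3035.
Triangular part P₁ = ½K_aγH² = 21.03 at H/3 = 0.8667 m; rectangular part P₂ = K_a q H = 14.20 at H/2 = 1.300 m.
ȳ = (P₁·0.8667 + P₂·1.300)/(P₁+P₂) = 1.041 m.

1.04 m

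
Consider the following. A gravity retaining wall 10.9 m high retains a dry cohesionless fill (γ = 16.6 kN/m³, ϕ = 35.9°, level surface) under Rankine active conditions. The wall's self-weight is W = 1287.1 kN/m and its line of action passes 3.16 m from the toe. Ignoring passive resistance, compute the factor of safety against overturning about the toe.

K_a = tan²(45° − 35.9°/2) = 0.2607.
P_a = ½K_aγH² = 0.5×0.2607×16.6×10.9² = 257.1 kN/m, acting at H/3 = 3.633 m above the base.
Overturning moment M_o = P_a × H/3 = 257.1 × 3.633 = 934.2.
Resisting moment M_r = W × 3.16 = 1287.1 × 3.16 = 4067.
FS_overturning = M_r/M_o = 4067/934.2 = 4.354.

4.35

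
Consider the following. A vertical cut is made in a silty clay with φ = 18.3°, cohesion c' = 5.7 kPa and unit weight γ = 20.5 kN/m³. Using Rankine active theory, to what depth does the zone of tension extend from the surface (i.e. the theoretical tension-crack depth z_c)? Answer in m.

0.770 m

K_a = tan²(45° − 18.3°/2) = 0.5221; √K_a = 0.7226.
The active pressure is zero where K_a γ z = 2c√K_a, so z_c = 2c/(γ√K_a) = 2×5.7/(20.5×0.7226) = 0.7696 m.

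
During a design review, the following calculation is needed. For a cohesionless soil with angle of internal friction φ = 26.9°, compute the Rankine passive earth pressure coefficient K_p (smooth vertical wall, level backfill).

2.65

K_p = (1 + sin φ)/(1 − sin φ) = tan²(45° + 26.9°/2) = 2.653.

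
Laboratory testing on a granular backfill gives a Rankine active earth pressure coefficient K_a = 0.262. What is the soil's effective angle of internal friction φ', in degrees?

35.8°

K_a = tan²(45° − φ/2) ⇒ 45° − φ/2 = arctan(√0.262) = 27.11°.
φ = 2(45° − 27.11°) = 35.79°.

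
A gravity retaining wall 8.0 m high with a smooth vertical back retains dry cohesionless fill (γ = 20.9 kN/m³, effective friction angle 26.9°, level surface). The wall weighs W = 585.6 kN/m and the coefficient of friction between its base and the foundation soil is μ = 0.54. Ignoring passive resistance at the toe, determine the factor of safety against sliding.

K_a = tan²(45° − 26.9°/2) = 0.3770.
P_a = ½K_aγH² = 0.5×0.3770×20.9×8.0² = 252.1 kN/m, acting at H/3 = 2.667 m above the base.
FS_sliding = μW / P_a = 0.54×585.6 / 252.1 = 1.254.

1.25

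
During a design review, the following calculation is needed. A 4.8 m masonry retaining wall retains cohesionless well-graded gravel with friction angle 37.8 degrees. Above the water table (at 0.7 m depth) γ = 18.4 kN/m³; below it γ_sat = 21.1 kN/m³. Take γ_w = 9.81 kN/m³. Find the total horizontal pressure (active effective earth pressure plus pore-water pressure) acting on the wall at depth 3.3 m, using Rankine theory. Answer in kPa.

35.6 kPa

K_a = (1 − sin φ)/(1 + sin φ) = 0.2400.
γ' = 21.1 − 9.81 = 11.29 kN/m³.
Effective vertical stress at 3.3 m: σ'_v = 18.4×0.7 + 11.29×2.60 = 42.23 kPa.
σ'_h = K_a σ'_v = 0.2400 × 42.23 = 10.14 kPa; u = γ_w × 2.60 = 25.51 kPa.
Total σ_h = 10.14 + 25.51 = 35.64 kPa.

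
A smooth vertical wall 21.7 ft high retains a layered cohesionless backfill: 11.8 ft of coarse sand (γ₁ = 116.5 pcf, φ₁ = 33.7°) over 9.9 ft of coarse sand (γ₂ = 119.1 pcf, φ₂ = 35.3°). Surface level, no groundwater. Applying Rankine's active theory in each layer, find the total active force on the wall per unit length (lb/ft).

K_a1 = tan²(45°−33.7°/2) = 0.2863; K_a2 = tan²(45°−35.3°/2) = 0.2675.
Layer 1: σ at base = K_a1 γ₁ h₁ = 393.6 psf; P₁ = ½×393.6×11.8 = 2322.
Layer 2: σ_v at top = γ₁h₁ = 1375; σ_h top = K_a2×1375 = 367.8; σ_h base = K_a2×(1375+119.1×9.9) = 683.2.
P₂ = ½(367.8+683.2)×9.9 = 5203. Total P_a = 2322+5203 = 7525 lb/ft.

7520 lb/ft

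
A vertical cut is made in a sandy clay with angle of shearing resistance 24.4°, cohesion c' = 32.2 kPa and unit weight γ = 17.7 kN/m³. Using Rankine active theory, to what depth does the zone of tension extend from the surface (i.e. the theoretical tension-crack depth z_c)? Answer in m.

5.65 m

K_a = tan²(45° − 24.4°/2) = 0.4153; √K_a = 0.6445.
The active pressure is zero where K_a γ z = 2c√K_a, so z_c = 2c/(γ√K_a) = 2×32.2/(17.7×0.6445) = 5.646 m.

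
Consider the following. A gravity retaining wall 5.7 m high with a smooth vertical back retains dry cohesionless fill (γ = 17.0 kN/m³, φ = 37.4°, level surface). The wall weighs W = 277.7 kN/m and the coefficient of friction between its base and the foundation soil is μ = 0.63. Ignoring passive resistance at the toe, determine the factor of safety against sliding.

2.59

K_a = tan²(45° − 37.4°/2) = 0.2443.
P_a = ½K_aγH² = 0.5×0.2443×17.0×5.7² = 67.46 kN/m, acting at H/3 = 1.900 m above the base.
FS_sliding = μW / P_a = 0.63×277.7 / 67.46 = 2.594.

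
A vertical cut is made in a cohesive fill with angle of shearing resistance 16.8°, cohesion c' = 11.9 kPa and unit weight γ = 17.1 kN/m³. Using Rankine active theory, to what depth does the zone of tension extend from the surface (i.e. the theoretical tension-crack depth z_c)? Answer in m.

1.87 m

K_a = tan²(45° − 16.8°/2) = 0.5516; √K_a = 0.7427.
The active pressure is zero where K_a γ z = 2c√K_a, so z_c = 2c/(γ√K_a) = 2×11.9/(17.1×0.7427) = 1.874 m.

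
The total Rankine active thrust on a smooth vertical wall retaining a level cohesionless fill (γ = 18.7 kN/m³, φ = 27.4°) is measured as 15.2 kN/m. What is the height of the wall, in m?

2.10 m

K_a = 0.3697. P_a = ½ K_a γ H² ⇒ H = √(2P_a/(K_a γ)).
H = √(2×15.2/(0.3697×18.7)) = 2.097 m.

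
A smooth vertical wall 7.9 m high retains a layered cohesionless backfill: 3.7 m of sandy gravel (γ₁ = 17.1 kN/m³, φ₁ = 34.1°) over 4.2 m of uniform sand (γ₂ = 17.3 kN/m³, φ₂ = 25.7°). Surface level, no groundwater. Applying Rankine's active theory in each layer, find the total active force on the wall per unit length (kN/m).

198 kN/m

K_a1 = tan²(45°−34.1°/2) = 0.2815; K_a2 = tan²(45°−25.7°/2) = 0.3950.
Layer 1: σ at base = K_a1 γ₁ h₁ = 17.81 kPa; P₁ = ½×17.81×3.7 = 32.95.
Layer 2: σ_v at top = γ₁h₁ = 63.27; σ_h top = K_a2×63.27 = 24.99; σ_h base = K_a2×(63.27+17.3×4.2) = 53.70.
P₂ = ½(24.99+53.70)×4.2 = 165.2. Total P_a = 32.95+165.2 = 198.2 kN/m.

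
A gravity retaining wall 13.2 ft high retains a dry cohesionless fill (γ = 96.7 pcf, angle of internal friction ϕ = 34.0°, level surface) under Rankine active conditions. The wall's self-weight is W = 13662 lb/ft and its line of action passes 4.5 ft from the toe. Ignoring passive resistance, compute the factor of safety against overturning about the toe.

5.87

K_a = tan²(45° − 34.0°/2) = 0.2827.
P_a = ½K_aγH² = 0.5×0.2827×96.7×13.2² = 2382 lb/ft, acting at H/3 = 4.400 ft above the base.
Overturning moment M_o = P_a × H/3 = 2382 × 4.400 = 10480.
Resisting moment M_r = W × 4.5 = 13662 × 4.5 = 61480.
FS_overturning = M_r/M_o = 61480/10480 = 5.867.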